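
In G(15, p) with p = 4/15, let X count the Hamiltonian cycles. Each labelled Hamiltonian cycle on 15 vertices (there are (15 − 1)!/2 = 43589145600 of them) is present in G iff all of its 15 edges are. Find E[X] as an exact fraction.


K_15 has (15 − 1)!/2 = 43589145600 labelled Hamiltonian cycles.
For each such Hamiltonian cycle H, let X_H = 1 if all 15 edges of H are present in G. Then P[X_H = 1] = p^{15} = (4/15)^{15} = 1073741824/437893890380859375.
Summing the indicators: E[X] = Σ_H E[X_H] = 43589145600 · p^{15} = 43589145600 · 1073741824/437893890380859375 = 7704277975826432/72081298828125.
Numerically: E[X] ≈ 106.9.

E[X] = 43589145600 · (4/15)^{15} = 7704277975826432/72081298828125 ≈ 106.9.


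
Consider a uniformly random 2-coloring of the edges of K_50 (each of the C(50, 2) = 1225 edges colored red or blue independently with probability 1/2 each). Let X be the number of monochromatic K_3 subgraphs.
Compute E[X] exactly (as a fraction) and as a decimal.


Let X = Σ_S X_S over the C(50, 3) = 19600 subsets S of size 3, where X_S = 1 if the K_3 on S is monochromatic.
For a fixed S, the K_3 on S has C(3, 2) = 3 edges. P[all 3 edges red] = (1/2)^3, and likewise for blue, so P[monochromatic] = 2·(1/2)^3 = 2^{1 − 3} = 1/4.
Summing: E[X] = C(50, 3) · 2^{1 − 3} = 19600 · 1/4 = 4900.
Numerically: E[X] ≈ 4900.00000.

E[X] = C(50,3)·2^(1−C(3,2)) = 4900 ≈ 4900.00000.


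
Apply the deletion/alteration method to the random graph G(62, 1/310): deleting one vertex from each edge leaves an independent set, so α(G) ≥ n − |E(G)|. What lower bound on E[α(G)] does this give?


E[|E(G)|] = C(62, 2)·p = 1891 · (1/310) = 61/10.
E[α(G)] ≥ n − E[|E(G)|] = 62 − 61/10 = 559/10.
Numerically: ≈ 55.90000.
(This is only a lower bound; the true E[α(G)] may be larger.)

E[α(G)] ≥ 559/10 ≈ 55.90000.


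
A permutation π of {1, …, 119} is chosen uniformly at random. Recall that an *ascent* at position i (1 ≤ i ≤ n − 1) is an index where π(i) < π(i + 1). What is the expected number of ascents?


Write X = Σ X_I over i = 1, …, 118, with X_I the indicator of one ascent.
There are 118 indicators.
For each fixed i, the pair (π(i), π(i+1)) is a uniformly random ordered pair of distinct values from {1, …, 119}; by symmetry P[π(i) < π(i+1)] = 1/2.
By linearity: E[X] = 118 · (1/2) = (119 − 1) · (1/2) = 59 ≈ 59.000000.

E[X] = 59 = 59.000000.


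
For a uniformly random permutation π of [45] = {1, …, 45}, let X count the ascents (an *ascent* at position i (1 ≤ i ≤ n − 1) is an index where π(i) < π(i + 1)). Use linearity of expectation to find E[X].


Write X = Σ X_I over i = 1, …, 44, with X_I the indicator of one ascent.
There are 44 indicators.
For each fixed i, the pair (π(i), π(i+1)) is a uniformly random ordered pair of distinct values from {1, …, 45}; by symmetry P[π(i) < π(i+1)] = 1/2.
By linearity: E[X] = 44 · (1/2) = (45 − 1) · (1/2) = 22 ≈ 22.000000.

E[X] = 22 = 22.000000.


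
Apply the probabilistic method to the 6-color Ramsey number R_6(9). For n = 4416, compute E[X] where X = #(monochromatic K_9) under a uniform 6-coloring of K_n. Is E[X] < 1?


E[X] = C(4416, 9) · 6^{1 − 36} = 1745644609681318303205765440 · 6^{−35} = 1745644609681318303205765440/1719070799748422591028658176.
As a reduced fraction: E[X] = 27275697026270598487590085/26860481246069102984822784 ≈ 1.0155.
Is E[X] < 1? NO.
Since E[X] ≥ 1, the first-moment bound is inconclusive at n = 4416; it does NOT by itself certify R_6(9) > 4416.

E[X] = 27275697026270598487590085/26860481246069102984822784 ≈ 1.0155; E[X] ≥ 1; first-moment method inconclusive here.


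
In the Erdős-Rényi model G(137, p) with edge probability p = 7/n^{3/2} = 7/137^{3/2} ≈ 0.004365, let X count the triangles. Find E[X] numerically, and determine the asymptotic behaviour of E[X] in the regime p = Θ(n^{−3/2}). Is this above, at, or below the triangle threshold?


Number of potential triangles: C(137, 3) = 419220.
Each occurs with probability p³ ≈ (0.004365)³ ≈ 8.318625e-08.
By linearity: E[X] = C(137, 3)·p³ ≈ 419220 · 8.318625e-08 ≈ 0.0349.
Since α = 3/2 > 1, p = c/n^{3/2} = o(1/n) is below the triangle threshold p ~ 1/n. Asymptotically E[X] ~ (c³/6)·n^{3(1−α)} = (7³/6)·n^{-1.5} → 0, so by Markov's inequality G has no triangles w.h.p.

E[X] ≈ 0.0349; in regime p = Θ(1/n^{3/2}) E[X] tends to 0 (below the triangle threshold p ~ 1/n).


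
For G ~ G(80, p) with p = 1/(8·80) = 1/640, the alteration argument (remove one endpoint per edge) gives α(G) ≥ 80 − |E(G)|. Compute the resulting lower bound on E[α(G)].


E[|E(G)|] = C(80, 2)·p = 3160 · (1/640) = 79/16.
E[α(G)] ≥ n − E[|E(G)|] = 80 − 79/16 = 1201/16.
Numerically: ≈ 75.06250.
(This is only a lower bound; the true E[α(G)] may be larger.)

E[α(G)] ≥ 1201/16 ≈ 75.06250.


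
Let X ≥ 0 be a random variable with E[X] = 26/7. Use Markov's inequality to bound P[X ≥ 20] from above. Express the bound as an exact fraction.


μ = E[X] = 26/7, a = 20.
Markov: P[X ≥ 20] ≤ μ/a = (26/7)/20 = 13/70.
Numerically: ≈ 0.18571.
(Since a = 20 > μ = 3.71429, the bound 13/70 is < 1 and informative.)

P[X ≥ 20] ≤ 13/70 ≈ 0.18571.


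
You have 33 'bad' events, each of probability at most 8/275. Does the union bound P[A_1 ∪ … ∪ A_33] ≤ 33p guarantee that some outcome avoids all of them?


Union bound: P[∪_{i=1}^{33} A_i] ≤ Σ_i P[A_i] ≤ 33·p = 33·(8/275) = 24/25.
Numerically: 24/25 ≈ 0.960000.
Is 24/25 < 1? YES.
Since P[∪ A_i] ≤ 24/25 < 1, the complement has P[∩ A_i^c] ≥ 1 − 24/25 = 1/25 > 0, so some outcome avoids every A_i.

33·p = 24/25 ≈ 0.960000; existence CERTIFIED by the union bound.


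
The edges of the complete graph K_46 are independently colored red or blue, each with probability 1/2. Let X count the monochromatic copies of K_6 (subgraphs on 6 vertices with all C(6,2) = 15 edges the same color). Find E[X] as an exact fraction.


Let X = Σ_S X_S over the C(46, 6) = 9366819 subsets S of size 6, where X_S = 1 if the K_6 on S is monochromatic.
For a fixed S, the K_6 on S has C(6, 2) = 15 edges. P[all 15 edges red] = (1/2)^15, and likewise for blue, so P[monochromatic] = 2·(1/2)^15 = 2^{1 − 15} = 1/16384.
By linearity of expectation: E[X] = C(46, 6) · 2^{1 − 15} = 9366819 · 1/16384 = 9366819/16384.
Numerically: E[X] ≈ 571.70526.

E[X] = C(46,6)·2^(1−C(6,2)) = 9366819/16384 ≈ 571.70526.


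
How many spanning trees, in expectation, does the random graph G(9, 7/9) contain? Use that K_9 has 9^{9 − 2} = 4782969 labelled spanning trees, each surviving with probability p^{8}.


K_9 has 9^{9 − 2} = 4782969 labelled spanning trees.
For each such spanning tree H, let X_H = 1 if all 8 edges of H are present in G. Then P[X_H = 1] = p^{8} = (7/9)^{8} = 5764801/43046721.
By linearity: E[X] = Σ_H E[X_H] = 4782969 · p^{8} = 4782969 · 5764801/43046721 = 5764801/9.
Numerically: E[X] ≈ 640533.

E[X] = 4782969 · (7/9)^{8} = 5764801/9 ≈ 640533.


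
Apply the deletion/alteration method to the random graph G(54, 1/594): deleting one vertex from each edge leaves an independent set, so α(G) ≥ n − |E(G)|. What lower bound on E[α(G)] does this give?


E[|E(G)|] = C(54, 2)·p = 1431 · (1/594) = 53/22.
E[α(G)] ≥ n − E[|E(G)|] = 54 − 53/22 = 1135/22.
Numerically: ≈ 51.591.
(This is only a lower bound; the true E[α(G)] may be larger.)

E[α(G)] ≥ 1135/22 ≈ 51.591.


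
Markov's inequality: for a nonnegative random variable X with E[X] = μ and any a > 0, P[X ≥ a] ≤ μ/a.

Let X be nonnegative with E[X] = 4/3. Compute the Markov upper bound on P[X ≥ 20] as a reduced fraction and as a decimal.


μ = E[X] = 4/3, a = 20.
Markov: P[X ≥ 20] ≤ μ/a = (4/3)/20 = 1/15.
Numerically: ≈ 0.06667.
(Since a = 20 > μ = 1.33333, the bound 1/15 is < 1 and informative.)

P[X ≥ 20] ≤ 1/15 ≈ 0.06667.


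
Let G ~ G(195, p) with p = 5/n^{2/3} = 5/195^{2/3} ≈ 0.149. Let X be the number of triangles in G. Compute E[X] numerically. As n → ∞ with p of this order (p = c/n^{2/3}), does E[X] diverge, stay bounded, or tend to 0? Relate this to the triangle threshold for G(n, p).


Number of potential triangles: C(195, 3) = 1216865.
Each occurs with probability p³ ≈ (0.149)³ ≈ 3.28731e-03.
By linearity: E[X] = C(195, 3)·p³ ≈ 1216865 · 3.28731e-03 ≈ 4000.214.
Since α = 2/3 < 1, p = c/n^{2/3} ≫ 1/n is above the triangle threshold p ~ 1/n. Asymptotically E[X] ~ (c³/6)·n^{3(1−α)} = (5³/6)·n^{1} → ∞; triangles are abundant w.h.p.

E[X] ≈ 4000.214; in regime p = Θ(1/n^{2/3}) E[X] diverges (above the triangle threshold p ~ 1/n).


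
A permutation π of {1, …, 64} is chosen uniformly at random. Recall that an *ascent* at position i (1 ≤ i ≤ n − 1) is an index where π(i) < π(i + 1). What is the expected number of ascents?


Write X = Σ X_I over i = 1, …, 63, with X_I the indicator of one ascent.
There are 63 indicators.
For each fixed i, the pair (π(i), π(i+1)) is a uniformly random ordered pair of distinct values from {1, …, 64}; by symmetry P[π(i) < π(i+1)] = 1/2.
By linearity: E[X] = 63 · (1/2) = (64 − 1) · (1/2) = 63/2 ≈ 31.5000.

E[X] = 63/2 = 31.5000.


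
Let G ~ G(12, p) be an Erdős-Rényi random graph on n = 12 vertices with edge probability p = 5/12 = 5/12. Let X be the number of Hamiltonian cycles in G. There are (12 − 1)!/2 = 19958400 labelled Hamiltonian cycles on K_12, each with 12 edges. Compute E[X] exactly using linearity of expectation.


K_12 has (12 − 1)!/2 = 19958400 labelled Hamiltonian cycles.
For each such Hamiltonian cycle H, let X_H = 1 if all 12 edges of H are present in G. Then P[X_H = 1] = p^{12} = (5/12)^{12} = 244140625/8916100448256.
Summing the indicators: E[X] = Σ_H E[X_H] = 19958400 · p^{12} = 19958400 · 244140625/8916100448256 = 469970703125/859963392.
Numerically: E[X] ≈ 546.501.

E[X] = 19958400 · (5/12)^{12} = 469970703125/859963392 ≈ 546.501.


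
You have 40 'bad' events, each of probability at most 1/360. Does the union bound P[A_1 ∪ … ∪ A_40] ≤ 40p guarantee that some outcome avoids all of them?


Union bound: P[∪_{i=1}^{40} A_i] ≤ Σ_i P[A_i] ≤ 40·p = 40·(1/360) = 1/9.
Numerically: 1/9 ≈ 0.11111.
Is 1/9 < 1? YES.
Since P[∪ A_i] ≤ 1/9 < 1, the complement has P[∩ A_i^c] ≥ 1 − 1/9 = 8/9 > 0, so some outcome avoids every A_i.

40·p = 1/9 ≈ 0.11111; existence CERTIFIED by the union bound.


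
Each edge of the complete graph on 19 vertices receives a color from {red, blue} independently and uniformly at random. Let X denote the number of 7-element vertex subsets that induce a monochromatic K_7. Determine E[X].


Let X = Σ_S X_S over the C(19, 7) = 50388 subsets S of size 7, where X_S = 1 if the K_7 on S is monochromatic.
For a fixed S, the K_7 on S has C(7, 2) = 21 edges. P[all 21 edges red] = (1/2)^21, and likewise for blue, so P[monochromatic] = 2·(1/2)^21 = 2^{1 − 21} = 1/1048576.
By linearity of expectation: E[X] = C(19, 7) · 2^{1 − 21} = 50388 · 1/1048576 = 12597/262144.
Numerically: E[X] ≈ 0.04805.

E[X] = C(19,7)·2^(1−C(7,2)) = 12597/262144 ≈ 0.04805.


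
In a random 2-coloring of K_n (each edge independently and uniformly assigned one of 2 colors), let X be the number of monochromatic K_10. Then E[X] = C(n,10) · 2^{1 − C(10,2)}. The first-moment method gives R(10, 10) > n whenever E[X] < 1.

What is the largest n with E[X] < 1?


We need C(n, 10) · 2^{1 − 45} < 1, i.e. C(n, 10) < 2^{45 − 1} = 17592186044416.
Check values of n near the boundary:
  n = 96: C(96, 10) = 11279926456656; 11279926456656 < 17592186044416? YES
  n = 97: C(97, 10) = 12576469727536; 12576469727536 < 17592186044416? YES
  n = 98: C(98, 10) = 14005614014756; 14005614014756 < 17592186044416? YES
  n = 99: C(99, 10) = 15579278510796; 15579278510796 < 17592186044416? YES
  n = 100: C(100, 10) = 17310309456440; 17310309456440 < 17592186044416? YES
  n = 101: C(101, 10) = 19212541264840; 19212541264840 < 17592186044416? NO
The largest n with C(n, 10) < 17592186044416 is n = 100 (where E[X] = 2163788682055/2199023255552 ≈ 0.983977). Hence R(10, 10) > 100, i.e. R(10, 10) ≥ 101.

Largest n = 100; hence R(10, 10) > 100.


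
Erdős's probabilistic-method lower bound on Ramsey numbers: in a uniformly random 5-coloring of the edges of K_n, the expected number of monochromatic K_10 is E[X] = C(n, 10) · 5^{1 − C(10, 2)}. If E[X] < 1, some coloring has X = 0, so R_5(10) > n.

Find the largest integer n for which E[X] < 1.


We need C(n, 10) · 5^{1 − 45} < 1, i.e. C(n, 10) < 5^{45 − 1} = 5684341886080801486968994140625.
Check values of n near the boundary:
  n = 5389: C(5389, 10) = 5645340767466558997768874792926; 5645340767466558997768874792926 < 5684341886080801486968994140625? YES
  n = 5390: C(5390, 10) = 5655833965919099070255434039753; 5655833965919099070255434039753 < 5684341886080801486968994140625? YES
  n = 5391: C(5391, 10) = 5666344714787188828795213697883; 5666344714787188828795213697883 < 5684341886080801486968994140625? YES
  n = 5392: C(5392, 10) = 5676873040158402483252283957448; 5676873040158402483252283957448 < 5684341886080801486968994140625? YES
  n = 5393: C(5393, 10) = 5687418968154238267170642278008; 5687418968154238267170642278008 < 5684341886080801486968994140625? NO
  n = 5394: C(5394, 10) = 5697982524930156243149785372878; 5697982524930156243149785372878 < 5684341886080801486968994140625? NO
  n = 5395: C(5395, 10) = 5708563736675616143322765475706; 5708563736675616143322765475706 < 5684341886080801486968994140625? NO
The largest n with C(n, 10) < 5684341886080801486968994140625 is n = 5392 (where E[X] = 5676873040158402483252283957448/5684341886080801486968994140625 ≈ 0.9987). Hence R_5(10) > 5392, i.e. R_5(10) ≥ 5393.

Largest n = 5392; hence R_5(10) > 5392.


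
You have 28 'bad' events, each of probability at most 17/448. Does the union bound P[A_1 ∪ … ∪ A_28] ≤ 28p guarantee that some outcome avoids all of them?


Union bound: P[∪_{i=1}^{28} A_i] ≤ Σ_i P[A_i] ≤ 28·p = 28·(17/448) = 17/16.
Numerically: 17/16 ≈ 1.062.
Is 17/16 < 1? NO.
Since the bound 17/16 is ≥ 1, the union bound is uninformative here; it does NOT by itself certify existence.

28·p = 17/16 ≈ 1.062; existence NOT certified by the union bound.


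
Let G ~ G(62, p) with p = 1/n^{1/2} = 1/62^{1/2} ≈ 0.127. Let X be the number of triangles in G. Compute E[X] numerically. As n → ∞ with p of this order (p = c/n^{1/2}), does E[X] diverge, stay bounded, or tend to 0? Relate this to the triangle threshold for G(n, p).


Number of potential triangles: C(62, 3) = 37820.
Each occurs with probability p³ ≈ (0.127)³ ≈ 2.048389e-03.
By linearity: E[X] = C(62, 3)·p³ ≈ 37820 · 2.048389e-03 ≈ 77.4701.
Since α = 1/2 < 1, p = c/n^{1/2} ≫ 1/n is above the triangle threshold p ~ 1/n. Asymptotically E[X] ~ (c³/6)·n^{3(1−α)} = (1³/6)·n^{1.5} → ∞; triangles are abundant w.h.p.

E[X] ≈ 77.4701; in regime p = Θ(1/n^{1/2}) E[X] diverges (above the triangle threshold p ~ 1/n).


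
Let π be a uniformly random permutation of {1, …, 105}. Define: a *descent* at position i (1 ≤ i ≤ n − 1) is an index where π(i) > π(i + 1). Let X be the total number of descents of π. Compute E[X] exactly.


Write X = Σ X_I over i = 1, …, 104, with X_I the indicator of one descent.
There are 104 indicators.
For each fixed i, the pair (π(i), π(i+1)) is a uniformly random ordered pair of distinct values from {1, …, 105}; by symmetry P[π(i) > π(i+1)] = 1/2.
By linearity: E[X] = 104 · (1/2) = (105 − 1) · (1/2) = 52 ≈ 52.0000.

E[X] = 52 = 52.0000.


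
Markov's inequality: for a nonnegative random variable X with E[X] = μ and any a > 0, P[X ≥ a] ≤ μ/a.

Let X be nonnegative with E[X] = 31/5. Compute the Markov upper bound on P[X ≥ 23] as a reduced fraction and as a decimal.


μ = E[X] = 31/5, a = 23.
Markov: P[X ≥ 23] ≤ μ/a = (31/5)/23 = 31/115.
Numerically: ≈ 0.269565.
(Since a = 23 > μ = 6.200000, the bound 31/115 is < 1 and informative.)

P[X ≥ 23] ≤ 31/115 ≈ 0.269565.


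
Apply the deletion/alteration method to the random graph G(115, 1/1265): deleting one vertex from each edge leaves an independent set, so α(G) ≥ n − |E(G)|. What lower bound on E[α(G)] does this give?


E[|E(G)|] = C(115, 2)·p = 6555 · (1/1265) = 57/11.
E[α(G)] ≥ n − E[|E(G)|] = 115 − 57/11 = 1208/11.
Numerically: ≈ 109.81818.
(This is only a lower bound; the true E[α(G)] may be larger.)

E[α(G)] ≥ 1208/11 ≈ 109.81818.


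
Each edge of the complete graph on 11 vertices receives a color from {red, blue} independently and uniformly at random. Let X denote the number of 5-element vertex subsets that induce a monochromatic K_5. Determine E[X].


Let X = Σ_S X_S over the C(11, 5) = 462 subsets S of size 5, where X_S = 1 if the K_5 on S is monochromatic.
For a fixed S, the K_5 on S has C(5, 2) = 10 edges. P[all 10 edges red] = (1/2)^10, and likewise for blue, so P[monochromatic] = 2·(1/2)^10 = 2^{1 − 10} = 1/512.
By linearity: E[X] = C(11, 5) · 2^{1 − 10} = 462 · 1/512 = 231/256.
Numerically: E[X] ≈ 0.902.

E[X] = C(11,5)·2^(1−C(5,2)) = 231/256 ≈ 0.902.


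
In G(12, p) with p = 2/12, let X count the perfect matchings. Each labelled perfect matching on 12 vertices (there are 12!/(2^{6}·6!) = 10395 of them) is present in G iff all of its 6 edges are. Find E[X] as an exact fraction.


K_12 has 12!/(2^{6}·6!) = 10395 labelled perfect matchings.
For each such perfect matching H, let X_H = 1 if all 6 edges of H are present in G. Then P[X_H = 1] = p^{6} = (1/6)^{6} = 1/46656.
Summing the indicators: E[X] = Σ_H E[X_H] = 10395 · p^{6} = 10395 · 1/46656 = 385/1728.
Numerically: E[X] ≈ 0.2228.

E[X] = 10395 · (1/6)^{6} = 385/1728 ≈ 0.2228.


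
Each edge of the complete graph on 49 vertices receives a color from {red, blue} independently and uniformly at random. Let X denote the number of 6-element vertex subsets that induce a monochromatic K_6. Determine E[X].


Let X = Σ_S X_S over the C(49, 6) = 13983816 subsets S of size 6, where X_S = 1 if the K_6 on S is monochromatic.
For a fixed S, the K_6 on S has C(6, 2) = 15 edges. P[all 15 edges red] = (1/2)^15, and likewise for blue, so P[monochromatic] = 2·(1/2)^15 = 2^{1 − 15} = 1/16384.
Summing: E[X] = C(49, 6) · 2^{1 − 15} = 13983816 · 1/16384 = 1747977/2048.
Numerically: E[X] ≈ 853.5044.

E[X] = C(49,6)·2^(1−C(6,2)) = 1747977/2048 ≈ 853.5044.


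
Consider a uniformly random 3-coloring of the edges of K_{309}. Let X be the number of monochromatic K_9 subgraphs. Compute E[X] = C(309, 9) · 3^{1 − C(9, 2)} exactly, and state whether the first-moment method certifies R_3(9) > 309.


E[X] = C(309, 9) · 3^{1 − 36} = 62920976643980686 · 3^{−35} = 62920976643980686/50031545098999707.
As a reduced fraction: E[X] = 62920976643980686/50031545098999707 ≈ 1.2576.
Is E[X] < 1? NO.
Since E[X] ≥ 1, the first-moment bound is inconclusive at n = 309; it does NOT by itself certify R_3(9) > 309.

E[X] = 62920976643980686/50031545098999707 ≈ 1.2576; E[X] ≥ 1; first-moment method inconclusive here.


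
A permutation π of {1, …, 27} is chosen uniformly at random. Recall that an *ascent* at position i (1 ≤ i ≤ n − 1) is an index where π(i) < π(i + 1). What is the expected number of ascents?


Write X = Σ X_I over i = 1, …, 26, with X_I the indicator of one ascent.
There are 26 indicators.
For each fixed i, the pair (π(i), π(i+1)) is a uniformly random ordered pair of distinct values from {1, …, 27}; by symmetry P[π(i) < π(i+1)] = 1/2.
By linearity: E[X] = 26 · (1/2) = (27 − 1) · (1/2) = 13 ≈ 13.00000.

E[X] = 13 = 13.00000.


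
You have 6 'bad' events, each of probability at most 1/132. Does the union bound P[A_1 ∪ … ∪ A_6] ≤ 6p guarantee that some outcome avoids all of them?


Union bound: P[∪_{i=1}^{6} A_i] ≤ Σ_i P[A_i] ≤ 6·p = 6·(1/132) = 1/22.
Numerically: 1/22 ≈ 0.0454545.
Is 1/22 < 1? YES.
Since P[∪ A_i] ≤ 1/22 < 1, the complement has P[∩ A_i^c] ≥ 1 − 1/22 = 21/22 > 0, so some outcome avoids every A_i.

6·p = 1/22 ≈ 0.0454545; existence CERTIFIED by the union bound.


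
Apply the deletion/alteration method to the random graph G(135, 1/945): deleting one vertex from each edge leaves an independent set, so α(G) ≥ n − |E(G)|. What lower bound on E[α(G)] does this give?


E[|E(G)|] = C(135, 2)·p = 9045 · (1/945) = 67/7.
E[α(G)] ≥ n − E[|E(G)|] = 135 − 67/7 = 878/7.
Numerically: ≈ 125.4286.
(This is only a lower bound; the true E[α(G)] may be larger.)

E[α(G)] ≥ 878/7 ≈ 125.4286.


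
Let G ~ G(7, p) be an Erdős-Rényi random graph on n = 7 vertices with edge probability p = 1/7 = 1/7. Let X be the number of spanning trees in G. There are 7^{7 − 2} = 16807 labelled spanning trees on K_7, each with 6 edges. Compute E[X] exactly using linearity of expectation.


K_7 has 7^{7 − 2} = 16807 labelled spanning trees.
For each such spanning tree H, let X_H = 1 if all 6 edges of H are present in G. Then P[X_H = 1] = p^{6} = (1/7)^{6} = 1/117649.
By linearity of expectation: E[X] = Σ_H E[X_H] = 16807 · p^{6} = 16807 · 1/117649 = 1/7.
Numerically: E[X] ≈ 0.143.

E[X] = 16807 · (1/7)^{6} = 1/7 ≈ 0.143.


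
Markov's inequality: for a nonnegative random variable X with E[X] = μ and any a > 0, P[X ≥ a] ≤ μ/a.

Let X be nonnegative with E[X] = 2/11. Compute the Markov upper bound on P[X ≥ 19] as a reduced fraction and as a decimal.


μ = E[X] = 2/11, a = 19.
Markov: P[X ≥ 19] ≤ μ/a = (2/11)/19 = 2/209.
Numerically: ≈ 0.010.
(Since a = 19 > μ = 0.182, the bound 2/209 is < 1 and informative.)

P[X ≥ 19] ≤ 2/209 ≈ 0.010.


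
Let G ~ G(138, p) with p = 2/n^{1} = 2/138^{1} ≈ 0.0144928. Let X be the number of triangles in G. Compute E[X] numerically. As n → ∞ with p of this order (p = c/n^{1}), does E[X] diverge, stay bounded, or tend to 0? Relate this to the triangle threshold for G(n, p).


Number of potential triangles: C(138, 3) = 428536.
Each occurs with probability p³ ≈ (0.0144928)³ ≈ 3.04405663e-06.
By linearity: E[X] = C(138, 3)·p³ ≈ 428536 · 3.04405663e-06 ≈ 1.304488.
Here α = 1, so p = 2/n is exactly at the triangle threshold p ~ 1/n. Asymptotically E[X] → c³/6 = 2³/6 = 4/3 ≈ 1.333333, a bounded constant. In this regime the triangle count is asymptotically Poisson(c³/6).

E[X] ≈ 1.304488; in regime p = Θ(1/n^{1}) E[X] stays bounded (at the triangle threshold p ~ 1/n).


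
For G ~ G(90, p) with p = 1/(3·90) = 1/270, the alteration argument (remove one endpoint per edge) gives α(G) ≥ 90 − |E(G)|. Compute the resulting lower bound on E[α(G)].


E[|E(G)|] = C(90, 2)·p = 4005 · (1/270) = 89/6.
E[α(G)] ≥ n − E[|E(G)|] = 90 − 89/6 = 451/6.
Numerically: ≈ 75.166667.
(This is only a lower bound; the true E[α(G)] may be larger.)

E[α(G)] ≥ 451/6 ≈ 75.166667.


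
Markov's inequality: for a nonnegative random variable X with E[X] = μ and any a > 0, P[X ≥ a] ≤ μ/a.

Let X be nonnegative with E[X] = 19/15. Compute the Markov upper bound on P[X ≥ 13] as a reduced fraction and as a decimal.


μ = E[X] = 19/15, a = 13.
Markov: P[X ≥ 13] ≤ μ/a = (19/15)/13 = 19/195.
Numerically: ≈ 0.097436.
(Since a = 13 > μ = 1.266667, the bound 19/195 is < 1 and informative.)

P[X ≥ 13] ≤ 19/195 ≈ 0.097436.


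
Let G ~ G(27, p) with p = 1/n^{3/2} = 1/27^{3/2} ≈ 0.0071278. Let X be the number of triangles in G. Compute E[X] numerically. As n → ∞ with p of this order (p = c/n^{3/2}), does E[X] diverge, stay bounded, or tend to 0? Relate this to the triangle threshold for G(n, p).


Number of potential triangles: C(27, 3) = 2925.
Each occurs with probability p³ ≈ (0.0071278)³ ≈ 3.6212880e-07.
By linearity: E[X] = C(27, 3)·p³ ≈ 2925 · 3.6212880e-07 ≈ 0.00106.
Since α = 3/2 > 1, p = c/n^{3/2} = o(1/n) is below the triangle threshold p ~ 1/n. Asymptotically E[X] ~ (c³/6)·n^{3(1−α)} = (1³/6)·n^{-1.5} → 0, so by Markov's inequality G has no triangles w.h.p.

E[X] ≈ 0.00106; in regime p = Θ(1/n^{3/2}) E[X] tends to 0 (below the triangle threshold p ~ 1/n).


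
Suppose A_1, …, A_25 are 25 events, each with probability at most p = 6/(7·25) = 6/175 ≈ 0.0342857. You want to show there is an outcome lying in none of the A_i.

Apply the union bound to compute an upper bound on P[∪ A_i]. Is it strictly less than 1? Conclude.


Union bound: P[∪_{i=1}^{25} A_i] ≤ Σ_i P[A_i] ≤ 25·p = 25·(6/175) = 6/7.
Numerically: 6/7 ≈ 0.8571429.
Is 6/7 < 1? YES.
Since P[∪ A_i] ≤ 6/7 < 1, the complement has P[∩ A_i^c] ≥ 1 − 6/7 = 1/7 > 0, so some outcome avoids every A_i.

25·p = 6/7 ≈ 0.8571429; existence CERTIFIED by the union bound.


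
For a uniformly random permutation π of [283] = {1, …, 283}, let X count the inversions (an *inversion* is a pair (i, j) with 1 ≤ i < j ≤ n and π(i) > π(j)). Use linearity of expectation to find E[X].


Write X = Σ X_I over the C(283, 2) = 39903 pairs i < j, with X_I the indicator of one inversion.
There are 39903 indicators.
For each fixed pair i < j, the values π(i) and π(j) are two distinct elements of {1, …, 283} in uniformly random order; by symmetry P[π(i) > π(j)] = 1/2.
By linearity: E[X] = 39903 · (1/2) = C(283, 2) · (1/2) = 39903/2 = 39903/2 ≈ 19951.500000.

E[X] = 39903/2 = 19951.500000.


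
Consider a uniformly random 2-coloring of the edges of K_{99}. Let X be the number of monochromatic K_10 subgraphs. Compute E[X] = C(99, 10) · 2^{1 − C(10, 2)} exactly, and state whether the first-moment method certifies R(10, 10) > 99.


E[X] = C(99, 10) · 2^{1 − 45} = 15579278510796 · 2^{−44} = 15579278510796/17592186044416.
As a reduced fraction: E[X] = 3894819627699/4398046511104 ≈ 0.8855795.
Is E[X] < 1? YES.
Since E[X] < 1, there exists a 2-coloring of K_{99} with no monochromatic K_10; hence R(10, 10) > 99.

E[X] = 3894819627699/4398046511104 ≈ 0.8855795; E[X] < 1, so R(10, 10) > 99.


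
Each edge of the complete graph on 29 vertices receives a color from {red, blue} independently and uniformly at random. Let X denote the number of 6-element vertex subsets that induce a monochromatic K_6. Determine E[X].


Let X = Σ_S X_S over the C(29, 6) = 475020 subsets S of size 6, where X_S = 1 if the K_6 on S is monochromatic.
For a fixed S, the K_6 on S has C(6, 2) = 15 edges. P[all 15 edges red] = (1/2)^15, and likewise for blue, so P[monochromatic] = 2·(1/2)^15 = 2^{1 − 15} = 1/16384.
Summing: E[X] = C(29, 6) · 2^{1 − 15} = 475020 · 1/16384 = 118755/4096.
Numerically: E[X] ≈ 28.992920.

E[X] = C(29,6)·2^(1−C(6,2)) = 118755/4096 ≈ 28.992920.


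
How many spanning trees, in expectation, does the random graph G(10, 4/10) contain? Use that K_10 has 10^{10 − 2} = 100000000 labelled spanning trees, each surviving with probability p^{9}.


K_10 has 10^{10 − 2} = 100000000 labelled spanning trees.
For each such spanning tree H, let X_H = 1 if all 9 edges of H are present in G. Then P[X_H = 1] = p^{9} = (2/5)^{9} = 512/1953125.
By linearity of expectation: E[X] = Σ_H E[X_H] = 100000000 · p^{9} = 100000000 · 512/1953125 = 131072/5.
Numerically: E[X] ≈ 26214.

E[X] = 100000000 · (2/5)^{9} = 131072/5 ≈ 26214.


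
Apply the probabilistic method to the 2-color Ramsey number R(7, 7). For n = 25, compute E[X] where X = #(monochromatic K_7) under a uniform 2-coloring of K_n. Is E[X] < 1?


E[X] = C(25, 7) · 2^{1 − 21} = 480700 · 2^{−20} = 480700/1048576.
As a reduced fraction: E[X] = 120175/262144 ≈ 0.45843.
Is E[X] < 1? YES.
Since E[X] < 1, there exists a 2-coloring of K_{25} with no monochromatic K_7; hence R(7, 7) > 25.

E[X] = 120175/262144 ≈ 0.45843; E[X] < 1, so R(7, 7) > 25.


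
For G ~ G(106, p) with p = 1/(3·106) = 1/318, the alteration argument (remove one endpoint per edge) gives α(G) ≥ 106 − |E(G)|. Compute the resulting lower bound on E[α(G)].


E[|E(G)|] = C(106, 2)·p = 5565 · (1/318) = 35/2.
E[α(G)] ≥ n − E[|E(G)|] = 106 − 35/2 = 177/2.
Numerically: ≈ 88.500.
(This is only a lower bound; the true E[α(G)] may be larger.)

E[α(G)] ≥ 177/2 ≈ 88.500.


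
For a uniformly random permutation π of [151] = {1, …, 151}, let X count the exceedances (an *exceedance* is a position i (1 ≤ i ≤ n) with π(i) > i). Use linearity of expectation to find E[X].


Write X = Σ_{i=1}^{151} X_i, where X_i = 1_{π(i) > i}.
For each fixed i, π(i) is uniform over {1, …, 151} (marginal of a uniform permutation), so P[π(i) > i] = (n − i)/n. Summing: Σ_{i=1}^{151} (n − i)/n = (0 + 1 + … + 150)/151 = 151(151 − 1)/(2·151) = (151 − 1)/2.
Hence E[X] = Σ_{i=1}^{151} (151 − i)/151 = 75 ≈ 75.000.

E[X] = 75 = 75.000.


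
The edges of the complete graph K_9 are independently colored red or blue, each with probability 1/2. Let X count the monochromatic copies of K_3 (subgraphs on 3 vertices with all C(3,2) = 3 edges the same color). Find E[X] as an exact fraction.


Let X = Σ_S X_S over the C(9, 3) = 84 subsets S of size 3, where X_S = 1 if the K_3 on S is monochromatic.
For a fixed S, the K_3 on S has C(3, 2) = 3 edges. P[all 3 edges red] = (1/2)^3, and likewise for blue, so P[monochromatic] = 2·(1/2)^3 = 2^{1 − 3} = 1/4.
By linearity: E[X] = C(9, 3) · 2^{1 − 3} = 84 · 1/4 = 21.
Numerically: E[X] ≈ 21.000000.

E[X] = C(9,3)·2^(1−C(3,2)) = 21 ≈ 21.000000.


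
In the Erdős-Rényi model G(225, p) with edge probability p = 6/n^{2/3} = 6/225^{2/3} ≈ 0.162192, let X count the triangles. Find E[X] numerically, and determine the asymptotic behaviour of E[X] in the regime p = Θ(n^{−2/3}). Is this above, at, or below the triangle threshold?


Number of potential triangles: C(225, 3) = 1873200.
Each occurs with probability p³ ≈ (0.162192)³ ≈ 4.26666667e-03.
By linearity: E[X] = C(225, 3)·p³ ≈ 1873200 · 4.26666667e-03 ≈ 7992.320000.
Since α = 2/3 < 1, p = c/n^{2/3} ≫ 1/n is above the triangle threshold p ~ 1/n. Asymptotically E[X] ~ (c³/6)·n^{3(1−α)} = (6³/6)·n^{1} → ∞; triangles are abundant w.h.p.

E[X] ≈ 7992.320000; in regime p = Θ(1/n^{2/3}) E[X] diverges (above the triangle threshold p ~ 1/n).


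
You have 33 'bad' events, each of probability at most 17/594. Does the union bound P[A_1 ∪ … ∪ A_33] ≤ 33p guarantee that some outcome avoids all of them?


Union bound: P[∪_{i=1}^{33} A_i] ≤ Σ_i P[A_i] ≤ 33·p = 33·(17/594) = 17/18.
Numerically: 17/18 ≈ 0.94444.
Is 17/18 < 1? YES.
Since P[∪ A_i] ≤ 17/18 < 1, the complement has P[∩ A_i^c] ≥ 1 − 17/18 = 1/18 > 0, so some outcome avoids every A_i.

33·p = 17/18 ≈ 0.94444; existence CERTIFIED by the union bound.


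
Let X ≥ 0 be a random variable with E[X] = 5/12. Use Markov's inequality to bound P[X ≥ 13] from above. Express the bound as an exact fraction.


μ = E[X] = 5/12, a = 13.
Markov: P[X ≥ 13] ≤ μ/a = (5/12)/13 = 5/156.
Numerically: ≈ 0.0321.
(Since a = 13 > μ = 0.4167, the bound 5/156 is < 1 and informative.)

P[X ≥ 13] ≤ 5/156 ≈ 0.0321.


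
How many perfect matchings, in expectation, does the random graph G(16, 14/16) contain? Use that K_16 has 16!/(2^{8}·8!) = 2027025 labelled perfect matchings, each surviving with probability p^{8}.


K_16 has 16!/(2^{8}·8!) = 2027025 labelled perfect matchings.
For each such perfect matching H, let X_H = 1 if all 8 edges of H are present in G. Then P[X_H = 1] = p^{8} = (7/8)^{8} = 5764801/16777216.
By linearity: E[X] = Σ_H E[X_H] = 2027025 · p^{8} = 2027025 · 5764801/16777216 = 11685395747025/16777216.
Numerically: E[X] ≈ 696504.

E[X] = 2027025 · (7/8)^{8} = 11685395747025/16777216 ≈ 696504.


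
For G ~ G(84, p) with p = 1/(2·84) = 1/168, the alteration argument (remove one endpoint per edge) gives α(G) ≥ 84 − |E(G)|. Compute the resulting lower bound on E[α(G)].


E[|E(G)|] = C(84, 2)·p = 3486 · (1/168) = 83/4.
E[α(G)] ≥ n − E[|E(G)|] = 84 − 83/4 = 253/4.
Numerically: ≈ 63.2500.
(This is only a lower bound; the true E[α(G)] may be larger.)

E[α(G)] ≥ 253/4 ≈ 63.2500.


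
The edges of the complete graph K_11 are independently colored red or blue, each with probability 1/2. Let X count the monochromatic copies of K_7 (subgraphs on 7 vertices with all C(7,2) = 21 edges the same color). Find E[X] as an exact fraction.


Let X = Σ_S X_S over the C(11, 7) = 330 subsets S of size 7, where X_S = 1 if the K_7 on S is monochromatic.
For a fixed S, the K_7 on S has C(7, 2) = 21 edges. P[all 21 edges red] = (1/2)^21, and likewise for blue, so P[monochromatic] = 2·(1/2)^21 = 2^{1 − 21} = 1/1048576.
By linearity: E[X] = C(11, 7) · 2^{1 − 21} = 330 · 1/1048576 = 165/524288.
Numerically: E[X] ≈ 0.000315.

E[X] = C(11,7)·2^(1−C(7,2)) = 165/524288 ≈ 0.000315.


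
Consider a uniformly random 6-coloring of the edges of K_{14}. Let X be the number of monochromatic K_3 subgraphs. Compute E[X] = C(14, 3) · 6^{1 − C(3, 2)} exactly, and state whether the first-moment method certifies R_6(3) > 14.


E[X] = C(14, 3) · 6^{1 − 3} = 364 · 6^{−2} = 364/36.
As a reduced fraction: E[X] = 91/9 ≈ 10.11111.
Is E[X] < 1? NO.
Since E[X] ≥ 1, the first-moment bound is inconclusive at n = 14; it does NOT by itself certify R_6(3) > 14.

E[X] = 91/9 ≈ 10.11111; E[X] ≥ 1; first-moment method inconclusive here.


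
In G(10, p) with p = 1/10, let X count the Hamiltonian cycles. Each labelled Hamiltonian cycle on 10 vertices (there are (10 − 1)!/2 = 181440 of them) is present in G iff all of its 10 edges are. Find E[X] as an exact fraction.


K_10 has (10 − 1)!/2 = 181440 labelled Hamiltonian cycles.
For each such Hamiltonian cycle H, let X_H = 1 if all 10 edges of H are present in G. Then P[X_H = 1] = p^{10} = (1/10)^{10} = 1/10000000000.
By linearity: E[X] = Σ_H E[X_H] = 181440 · p^{10} = 181440 · 1/10000000000 = 567/31250000.
Numerically: E[X] ≈ 1.8144e-05.

E[X] = 181440 · (1/10)^{10} = 567/31250000 ≈ 1.8144e-05.


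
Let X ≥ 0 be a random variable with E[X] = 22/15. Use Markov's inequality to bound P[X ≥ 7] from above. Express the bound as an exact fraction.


μ = E[X] = 22/15, a = 7.
Markov: P[X ≥ 7] ≤ μ/a = (22/15)/7 = 22/105.
Numerically: ≈ 0.2095.
(Since a = 7 > μ = 1.4667, the bound 22/105 is < 1 and informative.)

P[X ≥ 7] ≤ 22/105 ≈ 0.2095.


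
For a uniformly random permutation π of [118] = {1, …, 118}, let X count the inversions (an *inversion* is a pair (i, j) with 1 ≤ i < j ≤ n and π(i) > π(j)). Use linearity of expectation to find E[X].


Write X = Σ X_I over the C(118, 2) = 6903 pairs i < j, with X_I the indicator of one inversion.
There are 6903 indicators.
For each fixed pair i < j, the values π(i) and π(j) are two distinct elements of {1, …, 118} in uniformly random order; by symmetry P[π(i) > π(j)] = 1/2.
By linearity: E[X] = 6903 · (1/2) = C(118, 2) · (1/2) = 6903/2 = 6903/2 ≈ 3451.50000.

E[X] = 6903/2 = 3451.50000.


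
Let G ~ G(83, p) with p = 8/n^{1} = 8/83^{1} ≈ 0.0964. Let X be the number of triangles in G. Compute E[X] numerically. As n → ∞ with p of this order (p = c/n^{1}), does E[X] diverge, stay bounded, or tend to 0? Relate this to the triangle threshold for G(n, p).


Number of potential triangles: C(83, 3) = 91881.
Each occurs with probability p³ ≈ (0.0964)³ ≈ 8.95438e-04.
By linearity: E[X] = C(83, 3)·p³ ≈ 91881 · 8.95438e-04 ≈ 82.274.
Here α = 1, so p = 8/n is exactly at the triangle threshold p ~ 1/n. Asymptotically E[X] → c³/6 = 8³/6 = 256/3 ≈ 85.333, a bounded constant. In this regime the triangle count is asymptotically Poisson(c³/6).

E[X] ≈ 82.274; in regime p = Θ(1/n^{1}) E[X] stays bounded (at the triangle threshold p ~ 1/n).


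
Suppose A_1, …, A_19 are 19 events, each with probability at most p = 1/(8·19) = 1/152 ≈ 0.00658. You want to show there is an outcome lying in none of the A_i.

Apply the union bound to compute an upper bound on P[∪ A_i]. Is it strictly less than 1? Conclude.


Union bound: P[∪_{i=1}^{19} A_i] ≤ Σ_i P[A_i] ≤ 19·p = 19·(1/152) = 1/8.
Numerically: 1/8 ≈ 0.12500.
Is 1/8 < 1? YES.
Since P[∪ A_i] ≤ 1/8 < 1, the complement has P[∩ A_i^c] ≥ 1 − 1/8 = 7/8 > 0, so some outcome avoids every A_i.

19·p = 1/8 ≈ 0.12500; existence CERTIFIED by the union bound.


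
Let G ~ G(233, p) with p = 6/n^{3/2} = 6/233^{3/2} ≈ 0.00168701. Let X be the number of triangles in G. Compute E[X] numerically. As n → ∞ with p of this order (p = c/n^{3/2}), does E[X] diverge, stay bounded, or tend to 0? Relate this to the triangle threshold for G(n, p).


Number of potential triangles: C(233, 3) = 2081156.
Each occurs with probability p³ ≈ (0.00168701)³ ≈ 4.80122553e-09.
By linearity: E[X] = C(233, 3)·p³ ≈ 2081156 · 4.80122553e-09 ≈ 0.009992.
Since α = 3/2 > 1, p = c/n^{3/2} = o(1/n) is below the triangle threshold p ~ 1/n. Asymptotically E[X] ~ (c³/6)·n^{3(1−α)} = (6³/6)·n^{-1.5} → 0, so by Markov's inequality G has no triangles w.h.p.

E[X] ≈ 0.009992; in regime p = Θ(1/n^{3/2}) E[X] tends to 0 (below the triangle threshold p ~ 1/n).


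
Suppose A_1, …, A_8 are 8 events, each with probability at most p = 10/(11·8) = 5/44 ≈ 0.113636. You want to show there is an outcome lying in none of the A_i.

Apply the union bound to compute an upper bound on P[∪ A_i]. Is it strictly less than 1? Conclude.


Union bound: P[∪_{i=1}^{8} A_i] ≤ Σ_i P[A_i] ≤ 8·p = 8·(5/44) = 10/11.
Numerically: 10/11 ≈ 0.909091.
Is 10/11 < 1? YES.
Since P[∪ A_i] ≤ 10/11 < 1, the complement has P[∩ A_i^c] ≥ 1 − 10/11 = 1/11 > 0, so some outcome avoids every A_i.

8·p = 10/11 ≈ 0.909091; existence CERTIFIED by the union bound.


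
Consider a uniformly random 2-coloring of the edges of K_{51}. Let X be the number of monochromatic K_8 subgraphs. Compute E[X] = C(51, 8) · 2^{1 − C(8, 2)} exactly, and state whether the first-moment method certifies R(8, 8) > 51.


E[X] = C(51, 8) · 2^{1 − 28} = 636763050 · 2^{−27} = 636763050/134217728.
As a reduced fraction: E[X] = 318381525/67108864 ≈ 4.744.
Is E[X] < 1? NO.
Since E[X] ≥ 1, the first-moment bound is inconclusive at n = 51; it does NOT by itself certify R(8, 8) > 51.

E[X] = 318381525/67108864 ≈ 4.744; E[X] ≥ 1; first-moment method inconclusive here.


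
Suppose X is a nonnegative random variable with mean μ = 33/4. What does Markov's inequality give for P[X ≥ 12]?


μ = E[X] = 33/4, a = 12.
Markov: P[X ≥ 12] ≤ μ/a = (33/4)/12 = 11/16.
Numerically: ≈ 0.688.
(Since a = 12 > μ = 8.250, the bound 11/16 is < 1 and informative.)

P[X ≥ 12] ≤ 11/16 ≈ 0.688.


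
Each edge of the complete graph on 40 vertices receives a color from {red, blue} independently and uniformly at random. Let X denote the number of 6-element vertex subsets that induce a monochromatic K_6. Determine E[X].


Let X = Σ_S X_S over the C(40, 6) = 3838380 subsets S of size 6, where X_S = 1 if the K_6 on S is monochromatic.
For a fixed S, the K_6 on S has C(6, 2) = 15 edges. P[all 15 edges red] = (1/2)^15, and likewise for blue, so P[monochromatic] = 2·(1/2)^15 = 2^{1 − 15} = 1/16384.
By linearity: E[X] = C(40, 6) · 2^{1 − 15} = 3838380 · 1/16384 = 959595/4096.
Numerically: E[X] ≈ 234.276.

E[X] = C(40,6)·2^(1−C(6,2)) = 959595/4096 ≈ 234.276.


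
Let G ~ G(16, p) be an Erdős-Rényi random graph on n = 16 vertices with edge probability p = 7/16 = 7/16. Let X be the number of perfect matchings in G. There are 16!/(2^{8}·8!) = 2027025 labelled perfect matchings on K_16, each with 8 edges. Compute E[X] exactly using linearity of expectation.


K_16 has 16!/(2^{8}·8!) = 2027025 labelled perfect matchings.
For each such perfect matching H, let X_H = 1 if all 8 edges of H are present in G. Then P[X_H = 1] = p^{8} = (7/16)^{8} = 5764801/4294967296.
By linearity: E[X] = Σ_H E[X_H] = 2027025 · p^{8} = 2027025 · 5764801/4294967296 = 11685395747025/4294967296.
Numerically: E[X] ≈ 2720.72.

E[X] = 2027025 · (7/16)^{8} = 11685395747025/4294967296 ≈ 2720.72.
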